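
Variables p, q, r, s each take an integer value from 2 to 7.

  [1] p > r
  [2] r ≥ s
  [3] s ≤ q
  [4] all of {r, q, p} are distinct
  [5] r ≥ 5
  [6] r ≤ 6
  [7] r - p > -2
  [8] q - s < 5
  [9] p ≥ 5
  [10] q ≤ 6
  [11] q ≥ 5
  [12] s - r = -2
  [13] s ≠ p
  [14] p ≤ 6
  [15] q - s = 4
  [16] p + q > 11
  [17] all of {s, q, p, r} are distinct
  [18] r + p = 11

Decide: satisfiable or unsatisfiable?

Constraints 5, 6, 9, 10, 11, and 14 confine each of r, q, p to the 2 values {5, 6}.
Constraint 4 requires all 3 of them to be distinct, but only 2 values are available — impossible by the pigeonhole principle.

Unsatisfiable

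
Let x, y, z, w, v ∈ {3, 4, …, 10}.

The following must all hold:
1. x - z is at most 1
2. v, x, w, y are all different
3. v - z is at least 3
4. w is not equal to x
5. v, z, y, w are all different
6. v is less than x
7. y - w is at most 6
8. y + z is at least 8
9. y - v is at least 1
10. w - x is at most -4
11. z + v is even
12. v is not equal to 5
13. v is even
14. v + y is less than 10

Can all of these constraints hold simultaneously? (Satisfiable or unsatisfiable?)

Constraints 1, 3, 7, 9, and 10 give x − w ≥ 4, w − y ≥ -6, y − v ≥ 1, v − z ≥ 3, z − x ≥ -1.
Adding all 5 inequalities: the left sides telescope to 0, and the right sides sum to 4 + (-6) + 1 + 3 + (-1) = 1. So 0 ≥ 1, which is false.

Unsatisfiable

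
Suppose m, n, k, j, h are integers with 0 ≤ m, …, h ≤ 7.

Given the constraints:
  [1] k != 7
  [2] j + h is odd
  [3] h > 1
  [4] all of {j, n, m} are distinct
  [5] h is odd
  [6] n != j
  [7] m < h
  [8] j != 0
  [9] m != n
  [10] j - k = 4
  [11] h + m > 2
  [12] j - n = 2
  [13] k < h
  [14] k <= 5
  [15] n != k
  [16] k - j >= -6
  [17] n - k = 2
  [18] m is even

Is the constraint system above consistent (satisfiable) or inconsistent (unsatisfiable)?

The assignment m = 0, n = 2, k = 0, j = 4, h = 5 works:
  constraint 10 holds since j - k = 4.
  constraint 11 holds since h + m = 5.
  constraint 12 holds since j - n = 2.
The rest check out directly.

Satisfiable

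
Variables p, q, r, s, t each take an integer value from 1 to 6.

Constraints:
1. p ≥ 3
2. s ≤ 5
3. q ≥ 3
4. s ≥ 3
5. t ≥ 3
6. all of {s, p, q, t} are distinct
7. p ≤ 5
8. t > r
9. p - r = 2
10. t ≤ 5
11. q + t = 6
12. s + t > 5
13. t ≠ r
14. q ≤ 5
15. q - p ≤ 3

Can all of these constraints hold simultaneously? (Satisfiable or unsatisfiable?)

Unsatisfiable

Constraints 1, 2, 3, 4, 5, 7, 10, and 14 confine each of s, p, q, t to the 3 values {3, …, 5}.
Constraint 6 requires all 4 of them to be distinct, but only 3 values are available — impossible by the pigeonhole principle.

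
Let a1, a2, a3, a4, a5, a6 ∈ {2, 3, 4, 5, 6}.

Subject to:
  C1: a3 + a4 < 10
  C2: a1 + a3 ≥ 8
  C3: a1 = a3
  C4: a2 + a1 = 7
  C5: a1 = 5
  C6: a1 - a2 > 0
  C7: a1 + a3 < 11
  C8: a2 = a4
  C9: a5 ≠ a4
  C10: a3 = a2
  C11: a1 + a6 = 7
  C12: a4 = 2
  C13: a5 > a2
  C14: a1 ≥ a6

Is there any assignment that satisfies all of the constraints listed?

Unsatisfiable

Constraint 5 fixes a1 = 5 and constraint 12 fixes a4 = 2. Constraints 3, 8, and 10 give a1 = a3 = a2 = a4, so a1 = a4. But 5 ≠ 2 — contradiction.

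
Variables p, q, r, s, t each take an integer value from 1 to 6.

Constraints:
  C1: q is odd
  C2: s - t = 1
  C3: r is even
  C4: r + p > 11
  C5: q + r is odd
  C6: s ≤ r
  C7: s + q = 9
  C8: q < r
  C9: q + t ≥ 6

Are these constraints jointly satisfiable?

Setting (p, q, r, s, t) = (6, 3, 6, 6, 5) satisfies everything: constraint 2: s - t = 1; constraint 4: r + p = 12, and the others follow.

Satisfiable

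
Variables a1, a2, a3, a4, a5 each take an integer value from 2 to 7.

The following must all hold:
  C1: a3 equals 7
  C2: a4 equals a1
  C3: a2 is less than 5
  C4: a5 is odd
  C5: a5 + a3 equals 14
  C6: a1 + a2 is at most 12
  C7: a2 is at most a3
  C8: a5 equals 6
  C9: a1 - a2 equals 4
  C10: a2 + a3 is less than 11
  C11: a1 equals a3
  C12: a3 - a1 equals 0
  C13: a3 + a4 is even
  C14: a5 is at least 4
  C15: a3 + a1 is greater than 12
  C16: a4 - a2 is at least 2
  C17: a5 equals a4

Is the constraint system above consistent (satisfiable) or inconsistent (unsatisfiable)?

Constraint 8 fixes a5 = 6 and constraint 1 fixes a3 = 7. Constraints 2, 11, and 17 give a5 = a4 = a1 = a3, so a5 = a3. But 6 ≠ 7 — contradiction.

Unsatisfiable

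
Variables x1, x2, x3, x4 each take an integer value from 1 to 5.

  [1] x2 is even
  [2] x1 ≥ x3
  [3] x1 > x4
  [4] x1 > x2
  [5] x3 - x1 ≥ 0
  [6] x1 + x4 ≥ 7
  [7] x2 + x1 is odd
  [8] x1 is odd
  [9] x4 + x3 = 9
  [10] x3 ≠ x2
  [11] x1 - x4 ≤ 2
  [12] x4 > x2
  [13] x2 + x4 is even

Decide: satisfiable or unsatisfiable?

The assignment x1 = 5, x2 = 2, x3 = 5, x4 = 4 works:
  constraint 5 holds since x3 - x1 = 0.
  constraint 6 holds since x1 + x4 = 9.
The rest check out directly.

Satisfiable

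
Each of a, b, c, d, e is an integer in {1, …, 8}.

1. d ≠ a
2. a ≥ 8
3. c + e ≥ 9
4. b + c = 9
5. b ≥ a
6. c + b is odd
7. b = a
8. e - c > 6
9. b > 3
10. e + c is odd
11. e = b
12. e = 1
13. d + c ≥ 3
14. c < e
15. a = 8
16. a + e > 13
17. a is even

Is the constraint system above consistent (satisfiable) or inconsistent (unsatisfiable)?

Constraint 12 fixes e = 1 and constraint 15 fixes a = 8. Constraints 7 and 11 give e = b = a, so e = a. But 1 ≠ 8 — contradiction.

Unsatisfiable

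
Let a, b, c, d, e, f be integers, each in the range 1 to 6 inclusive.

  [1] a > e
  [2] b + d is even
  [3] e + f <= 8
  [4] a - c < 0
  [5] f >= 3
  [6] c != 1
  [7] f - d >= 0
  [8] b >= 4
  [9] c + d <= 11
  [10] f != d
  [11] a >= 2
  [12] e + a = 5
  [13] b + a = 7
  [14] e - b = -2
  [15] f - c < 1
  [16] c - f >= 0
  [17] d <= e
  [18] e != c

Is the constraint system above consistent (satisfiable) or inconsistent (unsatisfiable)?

Try a = 3, b = 4, c = 6, d = 2, e = 2, f = 4.
Check constraint 3: e + f = 6; constraint 4: a - c = -3; constraint 7: f - d = 2. The remaining constraints are straightforward to verify.

Satisfiable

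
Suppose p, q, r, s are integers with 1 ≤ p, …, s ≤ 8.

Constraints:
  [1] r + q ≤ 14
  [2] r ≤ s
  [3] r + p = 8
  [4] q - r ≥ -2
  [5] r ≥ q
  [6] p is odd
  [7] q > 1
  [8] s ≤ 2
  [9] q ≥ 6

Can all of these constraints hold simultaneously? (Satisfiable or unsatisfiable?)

From constraints 5 and 9: r ≥ q and q ≥ 6, so r ≥ 6. From constraints 2 and 8: r ≤ s and s ≤ 2, so r ≤ 2. But 2 < 6, so no value of r works.

Unsatisfiable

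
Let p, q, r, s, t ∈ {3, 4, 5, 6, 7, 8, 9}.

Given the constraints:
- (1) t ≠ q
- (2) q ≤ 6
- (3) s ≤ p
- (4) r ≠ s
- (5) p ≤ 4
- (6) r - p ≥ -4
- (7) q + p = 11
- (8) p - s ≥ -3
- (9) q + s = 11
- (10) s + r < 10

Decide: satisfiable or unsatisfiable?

Unsatisfiable

From constraint 2: q ≤ 6. From constraints 3 and 5: s ≤ p ≤ 4. Hence q + s ≤ 10. But constraint 9 requires q + s = 11, and 11 > 10. Contradiction.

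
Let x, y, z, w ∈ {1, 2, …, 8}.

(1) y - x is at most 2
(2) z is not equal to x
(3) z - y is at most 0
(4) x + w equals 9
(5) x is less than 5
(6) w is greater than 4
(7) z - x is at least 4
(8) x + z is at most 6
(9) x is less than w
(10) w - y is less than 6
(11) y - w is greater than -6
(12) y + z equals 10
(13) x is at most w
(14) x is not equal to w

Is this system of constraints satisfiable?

Constraints 1, 3, and 7 give y − z ≥ 0, z − x ≥ 4, x − y ≥ -2.
Adding all 3 inequalities: the left sides telescope to 0, and the right sides sum to 0 + 4 + (-2) = 2. So 0 ≥ 2, which is false.

Unsatisfiable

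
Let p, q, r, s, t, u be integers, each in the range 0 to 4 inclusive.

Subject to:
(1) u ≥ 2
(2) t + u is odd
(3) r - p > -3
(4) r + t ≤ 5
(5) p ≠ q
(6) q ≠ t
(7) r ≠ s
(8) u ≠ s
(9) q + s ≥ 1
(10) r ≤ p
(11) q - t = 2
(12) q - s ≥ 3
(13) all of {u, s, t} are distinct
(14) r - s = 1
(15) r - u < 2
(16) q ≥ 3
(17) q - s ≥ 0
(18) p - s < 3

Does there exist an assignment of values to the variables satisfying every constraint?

Take p = 2, q = 3, r = 1, s = 0, t = 1, u = 2. Then constraint 3: r - p = -1; constraint 4: r + t = 2, and every other listed constraint is also met.

Satisfiable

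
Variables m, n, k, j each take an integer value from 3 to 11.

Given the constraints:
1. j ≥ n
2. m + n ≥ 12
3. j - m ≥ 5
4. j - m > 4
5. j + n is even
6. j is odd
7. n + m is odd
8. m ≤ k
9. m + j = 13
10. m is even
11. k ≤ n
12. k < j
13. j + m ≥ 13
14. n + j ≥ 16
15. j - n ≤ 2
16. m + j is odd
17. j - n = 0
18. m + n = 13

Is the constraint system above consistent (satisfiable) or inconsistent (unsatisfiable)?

Setting (m, n, k, j) = (4, 9, 7, 9) satisfies everything: constraint 2: m + n = 13; constraint 3: j - m = 5; constraint 4: j - m = 5, and the others follow.

Satisfiable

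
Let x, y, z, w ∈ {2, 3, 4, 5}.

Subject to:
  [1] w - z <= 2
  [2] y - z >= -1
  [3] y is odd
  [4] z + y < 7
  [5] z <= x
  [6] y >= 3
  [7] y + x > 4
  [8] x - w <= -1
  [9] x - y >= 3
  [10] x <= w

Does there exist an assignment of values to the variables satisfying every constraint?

Unsatisfiable

Constraints 1, 2, 8, and 9 give y − z ≥ -1, z − w ≥ -2, w − x ≥ 1, x − y ≥ 3.
Adding all 4 inequalities: the left sides telescope to 0, and the right sides sum to (-1) + (-2) + 1 + 3 = 1. So 0 ≥ 1, which is false.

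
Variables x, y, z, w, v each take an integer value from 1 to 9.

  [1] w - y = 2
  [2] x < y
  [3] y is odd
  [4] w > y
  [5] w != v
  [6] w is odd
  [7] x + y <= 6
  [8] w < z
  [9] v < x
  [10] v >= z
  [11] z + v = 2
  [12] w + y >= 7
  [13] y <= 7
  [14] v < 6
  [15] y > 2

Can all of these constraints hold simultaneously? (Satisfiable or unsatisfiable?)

Constraints 2, 4, 8, 9, and 10 give y < w, w < z, z ≤ v, v < x, x < y. Chaining: y < w < z ≤ v < x < y, which forces y < y — impossible.

Unsatisfiable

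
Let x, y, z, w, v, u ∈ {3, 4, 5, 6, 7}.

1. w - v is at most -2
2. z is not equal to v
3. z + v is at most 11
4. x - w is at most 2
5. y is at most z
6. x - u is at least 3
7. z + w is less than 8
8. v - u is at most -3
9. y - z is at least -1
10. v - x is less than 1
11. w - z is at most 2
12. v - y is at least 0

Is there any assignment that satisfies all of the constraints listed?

Unsatisfiable

Constraints 4, 6, 8, 9, 11, and 12 give w − x ≥ -2, x − u ≥ 3, u − v ≥ 3, v − y ≥ 0, y − z ≥ -1, z − w ≥ -2.
Adding all 6 inequalities: the left sides telescope to 0, and the right sides sum to (-2) + 3 + 3 + 0 + (-1) + (-2) = 1. So 0 ≥ 1, which is false.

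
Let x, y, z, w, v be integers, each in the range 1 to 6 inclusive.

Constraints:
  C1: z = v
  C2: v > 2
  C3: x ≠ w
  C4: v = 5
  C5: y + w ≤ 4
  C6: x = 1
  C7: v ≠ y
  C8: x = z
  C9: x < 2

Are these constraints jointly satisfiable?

Unsatisfiable

Constraint 6 fixes x = 1 and constraint 4 fixes v = 5. Constraints 1 and 8 give x = z = v, so x = v. But 1 ≠ 5 — contradiction.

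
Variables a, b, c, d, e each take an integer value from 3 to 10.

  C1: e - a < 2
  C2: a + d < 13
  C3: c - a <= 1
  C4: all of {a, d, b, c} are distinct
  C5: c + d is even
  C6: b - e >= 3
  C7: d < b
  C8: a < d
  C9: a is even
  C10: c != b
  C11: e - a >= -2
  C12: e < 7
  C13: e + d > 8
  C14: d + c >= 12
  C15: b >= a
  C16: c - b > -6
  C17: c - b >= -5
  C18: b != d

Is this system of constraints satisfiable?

Try a = 4, b = 9, c = 5, d = 7, e = 3.
Check constraint 1: e - a = -1; constraint 2: a + d = 11. The remaining constraints are straightforward to verify.

Satisfiable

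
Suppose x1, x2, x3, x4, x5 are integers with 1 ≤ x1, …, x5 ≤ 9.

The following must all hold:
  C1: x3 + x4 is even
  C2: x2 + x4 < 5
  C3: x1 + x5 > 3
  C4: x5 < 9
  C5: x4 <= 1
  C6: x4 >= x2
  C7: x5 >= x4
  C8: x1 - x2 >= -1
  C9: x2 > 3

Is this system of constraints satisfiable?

From constraint 9: x2 ≥ 4. From constraints 5 and 6: x2 ≤ x4 and x4 ≤ 1, so x2 ≤ 1. But 1 < 4, so no value of x2 works.

Unsatisfiable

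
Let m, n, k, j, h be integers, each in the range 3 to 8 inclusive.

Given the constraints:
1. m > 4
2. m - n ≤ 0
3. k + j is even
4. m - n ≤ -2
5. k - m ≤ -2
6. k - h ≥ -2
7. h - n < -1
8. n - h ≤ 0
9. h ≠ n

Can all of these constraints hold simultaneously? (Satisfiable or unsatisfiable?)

Unsatisfiable

Constraints 4, 5, 6, and 8 give k − h ≥ -2, h − n ≥ 0, n − m ≥ 2, m − k ≥ 2.
Adding all 4 inequalities: the left sides telescope to 0, and the right sides sum to (-2) + 0 + 2 + 2 = 2. So 0 ≥ 2, which is false.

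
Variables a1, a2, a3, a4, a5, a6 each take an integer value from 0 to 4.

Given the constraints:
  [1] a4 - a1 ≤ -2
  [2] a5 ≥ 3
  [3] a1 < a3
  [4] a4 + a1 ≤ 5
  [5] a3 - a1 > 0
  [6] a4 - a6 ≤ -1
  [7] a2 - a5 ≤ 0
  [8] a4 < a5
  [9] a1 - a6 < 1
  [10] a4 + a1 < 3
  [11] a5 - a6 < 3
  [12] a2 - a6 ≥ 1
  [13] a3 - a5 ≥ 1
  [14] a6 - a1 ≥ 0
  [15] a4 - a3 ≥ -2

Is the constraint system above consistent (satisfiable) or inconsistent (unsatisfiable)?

Unsatisfiable

Constraints 1, 7, 12, 13, 14, and 15 give a6 − a1 ≥ 0, a1 − a4 ≥ 2, a4 − a3 ≥ -2, a3 − a5 ≥ 1, a5 − a2 ≥ 0, a2 − a6 ≥ 1.
Adding all 6 inequalities: the left sides telescope to 0, and the right sides sum to 0 + 2 + (-2) + 1 + 0 + 1 = 2. So 0 ≥ 2, which is false.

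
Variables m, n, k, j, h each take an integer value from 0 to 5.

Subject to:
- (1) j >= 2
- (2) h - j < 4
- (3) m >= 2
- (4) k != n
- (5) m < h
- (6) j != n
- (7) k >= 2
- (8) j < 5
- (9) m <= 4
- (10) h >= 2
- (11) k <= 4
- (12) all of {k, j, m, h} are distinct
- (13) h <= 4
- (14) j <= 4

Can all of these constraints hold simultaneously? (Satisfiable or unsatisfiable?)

Constraints 1, 3, 7, 9, 10, 11, 13, and 14 confine each of k, j, m, h to the 3 values {2, …, 4}.
Constraint 12 requires all 4 of them to be distinct, but only 3 values are available — impossible by the pigeonhole principle.

Unsatisfiable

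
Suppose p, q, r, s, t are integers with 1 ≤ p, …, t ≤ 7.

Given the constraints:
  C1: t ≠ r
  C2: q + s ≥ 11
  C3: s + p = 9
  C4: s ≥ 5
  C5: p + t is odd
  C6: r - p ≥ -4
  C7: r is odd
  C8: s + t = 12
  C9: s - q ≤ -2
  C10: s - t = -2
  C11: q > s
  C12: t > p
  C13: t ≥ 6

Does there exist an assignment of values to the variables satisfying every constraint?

Satisfiable

Try p = 4, q = 7, r = 3, s = 5, t = 7.
Check constraint 2: q + s = 12; constraint 3: s + p = 9; constraint 6: r - p = -1. The remaining constraints are straightforward to verify.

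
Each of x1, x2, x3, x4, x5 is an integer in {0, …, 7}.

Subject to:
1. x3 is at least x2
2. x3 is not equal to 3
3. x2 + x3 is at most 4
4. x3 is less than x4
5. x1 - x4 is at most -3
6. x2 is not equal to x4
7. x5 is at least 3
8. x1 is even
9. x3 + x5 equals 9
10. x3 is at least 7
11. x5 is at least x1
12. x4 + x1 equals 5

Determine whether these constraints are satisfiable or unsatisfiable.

From constraint 10: x3 ≥ 7. From constraint 7: x5 ≥ 3. Hence x3 + x5 ≥ 10. But constraint 9 requires x3 + x5 = 9, and 9 < 10. Contradiction.

Unsatisfiable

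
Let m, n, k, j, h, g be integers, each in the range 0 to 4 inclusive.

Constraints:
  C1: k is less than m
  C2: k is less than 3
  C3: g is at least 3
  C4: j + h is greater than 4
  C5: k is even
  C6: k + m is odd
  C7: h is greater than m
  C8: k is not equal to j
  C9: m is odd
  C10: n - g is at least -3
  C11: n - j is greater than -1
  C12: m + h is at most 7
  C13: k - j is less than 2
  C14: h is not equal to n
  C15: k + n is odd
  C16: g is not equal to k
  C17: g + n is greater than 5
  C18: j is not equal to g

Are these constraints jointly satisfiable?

One satisfying assignment is m = 1, n = 3, k = 0, j = 1, h = 4, g = 4.
For the less obvious constraints — constraint 4: j + h = 5; constraint 10: n - g = -1 — and the others hold by inspection.

Satisfiable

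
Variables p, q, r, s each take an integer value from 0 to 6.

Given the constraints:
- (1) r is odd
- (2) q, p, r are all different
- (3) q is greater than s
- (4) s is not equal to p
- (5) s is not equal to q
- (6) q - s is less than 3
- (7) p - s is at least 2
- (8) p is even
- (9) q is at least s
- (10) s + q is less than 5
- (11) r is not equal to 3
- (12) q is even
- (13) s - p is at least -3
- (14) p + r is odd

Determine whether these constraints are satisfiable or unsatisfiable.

Satisfiable

Take p = 4, q = 2, r = 5, s = 1. Then constraint 6: q - s = 1; constraint 7: p - s = 3; constraint 10: s + q = 3, and every other listed constraint is also met.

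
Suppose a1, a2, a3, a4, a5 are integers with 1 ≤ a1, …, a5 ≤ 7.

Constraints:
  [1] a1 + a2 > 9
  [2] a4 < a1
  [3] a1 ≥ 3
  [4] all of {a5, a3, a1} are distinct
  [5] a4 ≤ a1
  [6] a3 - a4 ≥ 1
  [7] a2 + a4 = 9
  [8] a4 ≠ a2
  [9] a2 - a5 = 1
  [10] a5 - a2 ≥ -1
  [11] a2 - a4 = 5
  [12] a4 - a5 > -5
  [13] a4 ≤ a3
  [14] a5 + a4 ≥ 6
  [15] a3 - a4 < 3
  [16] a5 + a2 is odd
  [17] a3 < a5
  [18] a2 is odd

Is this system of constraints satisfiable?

One satisfying assignment is a1 = 5, a2 = 7, a3 = 3, a4 = 2, a5 = 6.
For the less obvious constraints — constraint 1: a1 + a2 = 12; constraint 6: a3 - a4 = 1; constraint 7: a2 + a4 = 9 — and the others hold by inspection.

Satisfiable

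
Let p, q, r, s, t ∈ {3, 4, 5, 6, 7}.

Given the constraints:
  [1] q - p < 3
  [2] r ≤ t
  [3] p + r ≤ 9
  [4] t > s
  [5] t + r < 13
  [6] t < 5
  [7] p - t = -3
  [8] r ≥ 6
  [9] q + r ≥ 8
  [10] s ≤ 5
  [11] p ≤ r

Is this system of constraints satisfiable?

From constraints 2 and 8: t ≥ r and r ≥ 6, so t ≥ 6. From constraint 6: t ≤ 4. But 4 < 6, so no value of t works.

Unsatisfiable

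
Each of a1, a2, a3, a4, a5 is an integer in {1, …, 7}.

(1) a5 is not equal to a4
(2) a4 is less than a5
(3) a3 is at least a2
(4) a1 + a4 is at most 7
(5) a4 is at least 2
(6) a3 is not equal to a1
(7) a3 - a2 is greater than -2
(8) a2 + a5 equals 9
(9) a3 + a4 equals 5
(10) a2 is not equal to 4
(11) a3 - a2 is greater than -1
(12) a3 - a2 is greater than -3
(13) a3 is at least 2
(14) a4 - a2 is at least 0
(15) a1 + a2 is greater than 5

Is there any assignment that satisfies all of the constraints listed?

Satisfiable

Try a1 = 4, a2 = 2, a3 = 2, a4 = 3, a5 = 7.
Check constraint 4: a1 + a4 = 7; constraint 7: a3 - a2 = 0; constraint 8: a2 + a5 = 9. The remaining constraints are straightforward to verify.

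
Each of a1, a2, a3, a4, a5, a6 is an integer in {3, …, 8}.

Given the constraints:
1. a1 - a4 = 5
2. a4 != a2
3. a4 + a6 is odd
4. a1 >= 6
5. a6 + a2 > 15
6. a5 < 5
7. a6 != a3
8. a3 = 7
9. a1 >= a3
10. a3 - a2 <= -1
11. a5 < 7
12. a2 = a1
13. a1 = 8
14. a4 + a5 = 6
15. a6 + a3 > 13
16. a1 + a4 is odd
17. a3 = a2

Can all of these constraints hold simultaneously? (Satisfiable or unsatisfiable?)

Unsatisfiable

Constraint 8 fixes a3 = 7 and constraint 13 fixes a1 = 8. Constraints 12 and 17 give a3 = a2 = a1, so a3 = a1. But 7 ≠ 8 — contradiction.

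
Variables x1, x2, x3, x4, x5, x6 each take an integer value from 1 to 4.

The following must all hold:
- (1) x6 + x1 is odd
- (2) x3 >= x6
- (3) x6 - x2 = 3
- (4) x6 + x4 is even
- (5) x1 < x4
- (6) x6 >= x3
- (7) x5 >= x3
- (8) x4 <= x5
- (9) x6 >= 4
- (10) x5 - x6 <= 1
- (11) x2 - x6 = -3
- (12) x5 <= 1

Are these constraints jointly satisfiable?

From constraints 2 and 9: x3 ≥ x6 and x6 ≥ 4, so x3 ≥ 4. From constraints 7 and 12: x3 ≤ x5 and x5 ≤ 1, so x3 ≤ 1. But 1 < 4, so no value of x3 works.

Unsatisfiable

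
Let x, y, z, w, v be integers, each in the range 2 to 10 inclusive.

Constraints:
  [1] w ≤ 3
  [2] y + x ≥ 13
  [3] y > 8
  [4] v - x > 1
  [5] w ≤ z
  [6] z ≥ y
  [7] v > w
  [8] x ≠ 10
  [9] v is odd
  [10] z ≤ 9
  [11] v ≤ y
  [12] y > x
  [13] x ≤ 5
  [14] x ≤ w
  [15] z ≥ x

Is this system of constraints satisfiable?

Unsatisfiable

From constraints 6 and 10: y ≤ z ≤ 9. From constraints 1 and 14: x ≤ w ≤ 3. Hence y + x ≤ 12. But constraint 2 requires y + x ≥ 13, and 13 > 12. Contradiction.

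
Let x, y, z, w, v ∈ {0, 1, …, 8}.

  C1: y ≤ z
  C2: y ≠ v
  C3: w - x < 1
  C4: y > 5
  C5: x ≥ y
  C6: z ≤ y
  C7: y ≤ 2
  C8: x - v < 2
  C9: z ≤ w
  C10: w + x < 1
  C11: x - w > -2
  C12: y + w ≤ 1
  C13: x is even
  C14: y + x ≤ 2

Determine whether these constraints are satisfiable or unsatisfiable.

Unsatisfiable

From constraint 4: y ≥ 6. From constraint 7: y ≤ 2. But 2 < 6, so no value of y works.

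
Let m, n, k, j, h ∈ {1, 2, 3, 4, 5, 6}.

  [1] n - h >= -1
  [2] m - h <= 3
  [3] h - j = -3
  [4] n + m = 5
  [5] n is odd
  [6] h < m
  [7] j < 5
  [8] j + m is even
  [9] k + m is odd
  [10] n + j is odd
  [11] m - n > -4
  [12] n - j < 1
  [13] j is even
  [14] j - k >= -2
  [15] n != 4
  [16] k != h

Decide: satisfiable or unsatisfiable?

Satisfiable

Take m = 2, n = 3, k = 3, j = 4, h = 1. Then constraint 1: n - h = 2; constraint 2: m - h = 1, and every other listed constraint is also met.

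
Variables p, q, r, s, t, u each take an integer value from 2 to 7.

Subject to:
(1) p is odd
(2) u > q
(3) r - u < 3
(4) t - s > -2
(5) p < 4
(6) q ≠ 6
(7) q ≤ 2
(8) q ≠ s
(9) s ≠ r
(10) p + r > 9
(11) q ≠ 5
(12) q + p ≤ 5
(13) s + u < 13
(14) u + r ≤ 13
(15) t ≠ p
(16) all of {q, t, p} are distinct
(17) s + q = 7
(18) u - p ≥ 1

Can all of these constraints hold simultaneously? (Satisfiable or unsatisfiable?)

Satisfiable

Setting (p, q, r, s, t, u) = (3, 2, 7, 5, 5, 6) satisfies everything: constraint 3: r - u = 1; constraint 4: t - s = 0; constraint 10: p + r = 10, and the others follow.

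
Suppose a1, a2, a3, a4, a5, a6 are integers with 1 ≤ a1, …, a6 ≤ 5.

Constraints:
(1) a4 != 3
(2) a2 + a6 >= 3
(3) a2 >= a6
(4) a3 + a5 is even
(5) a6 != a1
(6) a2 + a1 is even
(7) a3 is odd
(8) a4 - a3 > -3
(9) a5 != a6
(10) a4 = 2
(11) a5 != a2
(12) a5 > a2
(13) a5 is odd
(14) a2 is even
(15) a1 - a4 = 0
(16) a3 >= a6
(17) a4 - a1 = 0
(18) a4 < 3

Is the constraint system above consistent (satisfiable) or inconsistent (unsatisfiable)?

Satisfiable

The assignment a1 = 2, a2 = 4, a3 = 3, a4 = 2, a5 = 5, a6 = 1 works:
  constraint 2 holds since a2 + a6 = 5.
  constraint 8 holds since a4 - a3 = -1.
  constraint 15 holds since a1 - a4 = 0.
The rest check out directly.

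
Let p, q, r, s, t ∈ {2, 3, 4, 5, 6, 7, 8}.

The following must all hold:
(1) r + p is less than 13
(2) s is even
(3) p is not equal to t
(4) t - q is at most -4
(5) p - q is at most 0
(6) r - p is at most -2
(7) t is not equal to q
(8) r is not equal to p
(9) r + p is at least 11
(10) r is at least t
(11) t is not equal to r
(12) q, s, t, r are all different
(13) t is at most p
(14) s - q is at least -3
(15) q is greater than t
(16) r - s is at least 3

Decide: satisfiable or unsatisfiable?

Unsatisfiable

Constraints 5, 6, 14, and 16 give q − p ≥ 0, p − r ≥ 2, r − s ≥ 3, s − q ≥ -3.
Adding all 4 inequalities: the left sides telescope to 0, and the right sides sum to 0 + 2 + 3 + (-3) = 2. So 0 ≥ 2, which is false.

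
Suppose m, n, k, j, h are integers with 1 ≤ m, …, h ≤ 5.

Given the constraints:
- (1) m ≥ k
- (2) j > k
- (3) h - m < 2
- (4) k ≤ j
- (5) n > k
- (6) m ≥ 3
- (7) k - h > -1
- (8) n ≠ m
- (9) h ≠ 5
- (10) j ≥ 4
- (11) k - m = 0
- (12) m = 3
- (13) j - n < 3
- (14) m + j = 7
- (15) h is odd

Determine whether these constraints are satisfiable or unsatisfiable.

Take m = 3, n = 4, k = 3, j = 4, h = 3. Then constraint 3: h - m = 0; constraint 7: k - h = 0, and every other listed constraint is also met.

Satisfiable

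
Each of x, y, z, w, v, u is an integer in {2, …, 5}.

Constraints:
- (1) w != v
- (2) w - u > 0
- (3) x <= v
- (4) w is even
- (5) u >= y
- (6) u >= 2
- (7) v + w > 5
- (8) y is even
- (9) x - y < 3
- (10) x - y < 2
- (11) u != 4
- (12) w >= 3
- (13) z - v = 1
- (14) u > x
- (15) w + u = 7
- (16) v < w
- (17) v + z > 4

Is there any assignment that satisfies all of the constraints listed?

Satisfiable

The assignment x = 2, y = 2, z = 4, w = 4, v = 3, u = 3 works:
  constraint 2 holds since w - u = 1.
  constraint 7 holds since v + w = 7.
  constraint 9 holds since x - y = 0.
The rest check out directly.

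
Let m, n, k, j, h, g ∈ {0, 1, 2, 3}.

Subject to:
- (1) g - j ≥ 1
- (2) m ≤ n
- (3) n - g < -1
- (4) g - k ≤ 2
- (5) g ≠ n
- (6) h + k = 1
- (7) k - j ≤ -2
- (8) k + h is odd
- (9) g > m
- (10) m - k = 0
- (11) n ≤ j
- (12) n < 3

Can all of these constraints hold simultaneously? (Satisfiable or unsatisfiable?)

Constraints 1, 4, and 7 give k − g ≥ -2, g − j ≥ 1, j − k ≥ 2.
Adding all 3 inequalities: the left sides telescope to 0, and the right sides sum to (-2) + 1 + 2 = 1. So 0 ≥ 1, which is false.

Unsatisfiable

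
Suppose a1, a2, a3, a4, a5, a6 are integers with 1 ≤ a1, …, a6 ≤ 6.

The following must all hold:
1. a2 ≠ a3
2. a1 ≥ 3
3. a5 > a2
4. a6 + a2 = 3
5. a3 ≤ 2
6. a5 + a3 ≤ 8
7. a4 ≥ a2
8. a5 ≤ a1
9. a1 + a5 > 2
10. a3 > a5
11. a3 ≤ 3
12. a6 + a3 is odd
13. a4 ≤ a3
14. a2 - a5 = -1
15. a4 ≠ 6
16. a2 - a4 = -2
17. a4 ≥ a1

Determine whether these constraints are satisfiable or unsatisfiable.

From constraints 2 and 17: a4 ≥ a1 and a1 ≥ 3, so a4 ≥ 3. From constraints 5 and 13: a4 ≤ a3 and a3 ≤ 2, so a4 ≤ 2. But 2 < 3, so no value of a4 works.

Unsatisfiable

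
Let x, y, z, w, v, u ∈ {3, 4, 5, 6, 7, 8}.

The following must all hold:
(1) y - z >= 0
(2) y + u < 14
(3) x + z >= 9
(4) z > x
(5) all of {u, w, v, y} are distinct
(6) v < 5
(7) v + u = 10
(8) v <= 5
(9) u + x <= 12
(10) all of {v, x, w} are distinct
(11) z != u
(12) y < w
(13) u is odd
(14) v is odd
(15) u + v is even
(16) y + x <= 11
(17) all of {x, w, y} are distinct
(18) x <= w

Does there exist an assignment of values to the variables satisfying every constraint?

The assignment x = 5, y = 6, z = 6, w = 8, v = 3, u = 7 works:
  constraint 1 holds since y - z = 0.
  constraint 2 holds since y + u = 13.
  constraint 3 holds since x + z = 11.
The rest check out directly.

Satisfiable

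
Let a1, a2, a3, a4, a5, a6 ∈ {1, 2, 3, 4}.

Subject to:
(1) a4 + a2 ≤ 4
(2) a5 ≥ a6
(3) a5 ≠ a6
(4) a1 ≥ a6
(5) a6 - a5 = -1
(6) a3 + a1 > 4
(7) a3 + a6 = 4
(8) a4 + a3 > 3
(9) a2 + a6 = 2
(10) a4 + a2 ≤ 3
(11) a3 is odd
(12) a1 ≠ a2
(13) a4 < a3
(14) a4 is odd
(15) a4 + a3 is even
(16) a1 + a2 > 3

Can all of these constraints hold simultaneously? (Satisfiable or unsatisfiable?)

Satisfiable

Try a1 = 4, a2 = 1, a3 = 3, a4 = 1, a5 = 2, a6 = 1.
Check constraint 1: a4 + a2 = 2; constraint 5: a6 - a5 = -1; constraint 6: a3 + a1 = 7. The remaining constraints are straightforward to verify.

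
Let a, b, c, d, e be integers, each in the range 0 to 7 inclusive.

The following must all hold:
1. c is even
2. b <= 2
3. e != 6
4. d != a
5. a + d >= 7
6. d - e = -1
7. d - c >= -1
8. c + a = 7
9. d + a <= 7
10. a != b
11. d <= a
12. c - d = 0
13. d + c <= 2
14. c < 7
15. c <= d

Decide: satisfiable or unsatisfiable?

Take a = 7, b = 2, c = 0, d = 0, e = 1. Then constraint 5: a + d = 7; constraint 6: d - e = -1, and every other listed constraint is also met.

Satisfiable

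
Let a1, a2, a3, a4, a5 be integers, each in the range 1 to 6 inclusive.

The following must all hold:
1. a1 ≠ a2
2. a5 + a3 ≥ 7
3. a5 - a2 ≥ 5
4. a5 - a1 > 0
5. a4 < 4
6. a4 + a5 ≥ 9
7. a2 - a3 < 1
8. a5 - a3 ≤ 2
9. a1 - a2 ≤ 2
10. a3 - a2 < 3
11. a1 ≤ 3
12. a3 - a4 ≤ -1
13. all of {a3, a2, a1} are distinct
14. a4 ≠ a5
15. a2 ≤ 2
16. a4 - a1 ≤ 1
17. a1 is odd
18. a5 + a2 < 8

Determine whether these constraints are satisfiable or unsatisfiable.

Constraints 3, 8, 9, 12, and 16 give a2 − a1 ≥ -2, a1 − a4 ≥ -1, a4 − a3 ≥ 1, a3 − a5 ≥ -2, a5 − a2 ≥ 5.
Adding all 5 inequalities: the left sides telescope to 0, and the right sides sum to (-2) + (-1) + 1 + (-2) + 5 = 1. So 0 ≥ 1, which is false.

Unsatisfiable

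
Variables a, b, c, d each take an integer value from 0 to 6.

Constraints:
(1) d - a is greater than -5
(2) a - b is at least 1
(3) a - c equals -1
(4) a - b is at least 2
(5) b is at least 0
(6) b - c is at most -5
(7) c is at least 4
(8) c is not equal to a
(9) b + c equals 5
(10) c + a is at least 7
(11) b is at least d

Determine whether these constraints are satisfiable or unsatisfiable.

Try a = 4, b = 0, c = 5, d = 0.
Check constraint 1: d - a = -4; constraint 2: a - b = 4; constraint 3: a - c = -1. The remaining constraints are straightforward to verify.

Satisfiable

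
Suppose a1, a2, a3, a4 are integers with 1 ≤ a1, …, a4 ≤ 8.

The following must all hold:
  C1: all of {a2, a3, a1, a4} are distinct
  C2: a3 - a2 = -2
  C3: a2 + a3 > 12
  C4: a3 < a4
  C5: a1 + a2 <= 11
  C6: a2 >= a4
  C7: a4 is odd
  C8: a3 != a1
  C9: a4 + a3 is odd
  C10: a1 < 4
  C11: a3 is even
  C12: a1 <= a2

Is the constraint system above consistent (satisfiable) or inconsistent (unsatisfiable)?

Satisfiable

Take a1 = 1, a2 = 8, a3 = 6, a4 = 7. Then constraint 2: a3 - a2 = -2; constraint 3: a2 + a3 = 14; constraint 5: a1 + a2 = 9, and every other listed constraint is also met.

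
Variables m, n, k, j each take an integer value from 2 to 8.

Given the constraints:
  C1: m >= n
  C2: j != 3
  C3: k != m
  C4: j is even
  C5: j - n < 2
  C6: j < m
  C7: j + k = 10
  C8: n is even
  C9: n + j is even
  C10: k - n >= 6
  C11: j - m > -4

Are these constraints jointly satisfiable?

Satisfiable

Try m = 3, n = 2, k = 8, j = 2.
Check constraint 5: j - n = 0; constraint 7: j + k = 10; constraint 10: k - n = 6. The remaining constraints are straightforward to verify.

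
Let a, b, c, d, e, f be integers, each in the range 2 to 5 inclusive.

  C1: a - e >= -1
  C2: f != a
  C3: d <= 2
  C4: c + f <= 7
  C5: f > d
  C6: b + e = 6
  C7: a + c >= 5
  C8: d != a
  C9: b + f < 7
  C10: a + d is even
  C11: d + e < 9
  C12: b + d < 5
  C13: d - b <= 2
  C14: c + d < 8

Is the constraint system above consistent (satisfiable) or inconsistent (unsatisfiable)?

One satisfying assignment is a = 4, b = 2, c = 4, d = 2, e = 4, f = 3.
For the less obvious constraints — constraint 1: a - e = 0; constraint 4: c + f = 7; constraint 6: b + e = 6 — and the others hold by inspection.

Satisfiable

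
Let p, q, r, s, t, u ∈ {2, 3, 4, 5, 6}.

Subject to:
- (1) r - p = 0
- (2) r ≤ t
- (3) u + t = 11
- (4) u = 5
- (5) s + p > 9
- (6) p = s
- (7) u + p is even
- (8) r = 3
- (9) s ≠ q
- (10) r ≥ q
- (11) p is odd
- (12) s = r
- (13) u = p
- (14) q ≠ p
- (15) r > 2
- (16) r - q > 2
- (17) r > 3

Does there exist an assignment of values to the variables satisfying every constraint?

Constraint 4 fixes u = 5 and constraint 8 fixes r = 3. Constraints 6, 12, and 13 give u = p = s = r, so u = r. But 5 ≠ 3 — contradiction.

Unsatisfiable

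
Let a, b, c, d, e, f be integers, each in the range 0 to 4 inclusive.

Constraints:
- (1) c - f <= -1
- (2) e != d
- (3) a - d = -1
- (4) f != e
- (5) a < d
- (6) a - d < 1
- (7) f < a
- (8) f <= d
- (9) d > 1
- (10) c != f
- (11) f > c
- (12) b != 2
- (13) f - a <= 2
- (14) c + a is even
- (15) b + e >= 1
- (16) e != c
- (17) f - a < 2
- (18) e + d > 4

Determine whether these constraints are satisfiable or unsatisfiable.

Satisfiable

The assignment a = 3, b = 1, c = 1, d = 4, e = 3, f = 2 works:
  constraint 1 holds since c - f = -1.
  constraint 3 holds since a - d = -1.
The rest check out directly.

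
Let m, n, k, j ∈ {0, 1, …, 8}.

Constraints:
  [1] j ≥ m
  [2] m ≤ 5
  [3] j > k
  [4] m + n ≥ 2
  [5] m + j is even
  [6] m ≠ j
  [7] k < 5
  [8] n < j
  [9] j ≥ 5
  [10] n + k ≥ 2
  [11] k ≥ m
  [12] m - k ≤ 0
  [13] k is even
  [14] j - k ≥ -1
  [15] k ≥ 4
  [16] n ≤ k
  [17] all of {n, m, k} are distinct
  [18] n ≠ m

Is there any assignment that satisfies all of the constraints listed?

Try m = 2, n = 0, k = 4, j = 6.
Check constraint 4: m + n = 2; constraint 10: n + k = 4. The remaining constraints are straightforward to verify.

Satisfiable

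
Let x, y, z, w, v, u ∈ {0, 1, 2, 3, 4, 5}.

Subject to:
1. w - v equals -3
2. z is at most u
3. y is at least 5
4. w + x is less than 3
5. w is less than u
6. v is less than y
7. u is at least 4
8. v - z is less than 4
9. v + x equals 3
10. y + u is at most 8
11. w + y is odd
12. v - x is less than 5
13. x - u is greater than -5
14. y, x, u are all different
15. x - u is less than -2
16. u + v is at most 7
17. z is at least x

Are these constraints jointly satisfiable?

From constraint 3: y ≥ 5. From constraint 7: u ≥ 4. Hence y + u ≥ 9. But constraint 10 requires y + u ≤ 8, and 8 < 9. Contradiction.

Unsatisfiable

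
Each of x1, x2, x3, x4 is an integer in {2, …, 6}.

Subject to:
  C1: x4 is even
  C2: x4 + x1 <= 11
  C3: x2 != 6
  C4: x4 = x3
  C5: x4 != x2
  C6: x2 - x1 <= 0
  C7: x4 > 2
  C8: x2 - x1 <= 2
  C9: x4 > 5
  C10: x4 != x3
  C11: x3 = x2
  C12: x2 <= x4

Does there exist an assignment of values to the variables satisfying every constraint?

From constraints 4 and 11, x4 = x3 = x2, so x4 = x2. But constraint 5 says x4 ≠ x2. Contradiction.

Unsatisfiable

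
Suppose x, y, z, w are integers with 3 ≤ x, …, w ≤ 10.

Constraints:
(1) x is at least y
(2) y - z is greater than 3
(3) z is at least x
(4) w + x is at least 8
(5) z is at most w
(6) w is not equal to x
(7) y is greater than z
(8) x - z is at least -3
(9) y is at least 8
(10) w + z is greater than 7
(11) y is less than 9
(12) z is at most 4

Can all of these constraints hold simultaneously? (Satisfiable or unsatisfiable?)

From constraints 1 and 9: x ≥ y and y ≥ 8, so x ≥ 8. From constraints 3 and 12: x ≤ z and z ≤ 4, so x ≤ 4. But 4 < 8, so no value of x works.

Unsatisfiable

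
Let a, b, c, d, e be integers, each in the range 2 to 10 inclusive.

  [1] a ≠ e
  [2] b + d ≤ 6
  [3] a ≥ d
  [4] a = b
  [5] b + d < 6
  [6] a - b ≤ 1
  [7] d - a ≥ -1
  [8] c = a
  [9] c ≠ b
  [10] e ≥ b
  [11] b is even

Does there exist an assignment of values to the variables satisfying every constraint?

Unsatisfiable

From constraints 4 and 8, c = a = b, so c = b. But constraint 9 says c ≠ b. Contradiction.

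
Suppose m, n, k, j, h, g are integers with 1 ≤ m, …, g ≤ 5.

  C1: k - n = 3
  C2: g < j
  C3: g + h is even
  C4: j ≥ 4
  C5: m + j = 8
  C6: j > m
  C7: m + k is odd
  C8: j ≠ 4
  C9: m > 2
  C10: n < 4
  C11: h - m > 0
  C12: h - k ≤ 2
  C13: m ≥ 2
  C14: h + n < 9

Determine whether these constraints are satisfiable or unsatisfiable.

Satisfiable

Try m = 3, n = 1, k = 4, j = 5, h = 5, g = 1.
Check constraint 1: k - n = 3; constraint 5: m + j = 8. The remaining constraints are straightforward to verify.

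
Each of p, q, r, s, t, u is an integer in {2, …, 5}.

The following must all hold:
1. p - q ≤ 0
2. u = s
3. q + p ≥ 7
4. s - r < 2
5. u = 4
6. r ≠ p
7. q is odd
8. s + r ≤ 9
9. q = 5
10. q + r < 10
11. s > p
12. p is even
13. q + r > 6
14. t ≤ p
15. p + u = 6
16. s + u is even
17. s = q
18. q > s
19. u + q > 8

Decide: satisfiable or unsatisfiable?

Unsatisfiable

Constraint 5 fixes u = 4 and constraint 9 fixes q = 5. Constraints 2 and 17 give u = s = q, so u = q. But 4 ≠ 5 — contradiction.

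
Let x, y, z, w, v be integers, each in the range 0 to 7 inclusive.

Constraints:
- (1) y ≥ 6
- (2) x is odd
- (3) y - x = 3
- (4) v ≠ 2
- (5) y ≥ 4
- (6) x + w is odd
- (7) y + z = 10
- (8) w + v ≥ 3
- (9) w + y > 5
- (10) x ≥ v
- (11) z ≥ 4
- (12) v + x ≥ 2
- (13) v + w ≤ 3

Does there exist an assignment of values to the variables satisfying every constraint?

Try x = 3, y = 6, z = 4, w = 2, v = 1.
Check constraint 3: y - x = 3; constraint 7: y + z = 10; constraint 8: w + v = 3. The remaining constraints are straightforward to verify.

Satisfiable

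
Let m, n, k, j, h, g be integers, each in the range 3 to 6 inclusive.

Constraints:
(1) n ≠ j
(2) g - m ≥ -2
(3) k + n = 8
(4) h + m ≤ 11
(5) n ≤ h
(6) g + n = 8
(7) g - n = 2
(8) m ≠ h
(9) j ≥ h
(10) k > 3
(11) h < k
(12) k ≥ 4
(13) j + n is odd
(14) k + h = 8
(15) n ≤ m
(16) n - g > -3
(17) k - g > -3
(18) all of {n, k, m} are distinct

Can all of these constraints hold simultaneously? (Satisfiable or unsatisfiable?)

Satisfiable

One satisfying assignment is m = 6, n = 3, k = 5, j = 6, h = 3, g = 5.
For the less obvious constraints — constraint 2: g - m = -1; constraint 3: k + n = 8; constraint 4: h + m = 9 — and the others hold by inspection.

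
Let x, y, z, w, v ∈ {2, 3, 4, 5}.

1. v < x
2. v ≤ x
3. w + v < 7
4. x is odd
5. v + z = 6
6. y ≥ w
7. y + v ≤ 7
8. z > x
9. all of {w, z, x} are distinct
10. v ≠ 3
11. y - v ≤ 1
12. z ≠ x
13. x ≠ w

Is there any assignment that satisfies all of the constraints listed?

Satisfiable

Setting (x, y, z, w, v) = (3, 2, 4, 2, 2) satisfies everything: constraint 3: w + v = 4; constraint 5: v + z = 6, and the others follow.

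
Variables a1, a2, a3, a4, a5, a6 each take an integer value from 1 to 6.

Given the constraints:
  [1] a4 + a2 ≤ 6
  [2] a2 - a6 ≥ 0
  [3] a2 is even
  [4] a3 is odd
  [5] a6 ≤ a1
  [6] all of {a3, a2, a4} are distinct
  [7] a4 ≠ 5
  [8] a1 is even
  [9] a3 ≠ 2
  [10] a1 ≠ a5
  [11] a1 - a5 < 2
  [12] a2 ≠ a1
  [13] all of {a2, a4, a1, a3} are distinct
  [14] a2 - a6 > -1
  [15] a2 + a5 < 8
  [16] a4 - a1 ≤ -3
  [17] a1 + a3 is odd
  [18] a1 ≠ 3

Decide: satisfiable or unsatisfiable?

Try a1 = 6, a2 = 2, a3 = 1, a4 = 3, a5 = 5, a6 = 1.
Check constraint 1: a4 + a2 = 5; constraint 2: a2 - a6 = 1. The remaining constraints are straightforward to verify.

Satisfiable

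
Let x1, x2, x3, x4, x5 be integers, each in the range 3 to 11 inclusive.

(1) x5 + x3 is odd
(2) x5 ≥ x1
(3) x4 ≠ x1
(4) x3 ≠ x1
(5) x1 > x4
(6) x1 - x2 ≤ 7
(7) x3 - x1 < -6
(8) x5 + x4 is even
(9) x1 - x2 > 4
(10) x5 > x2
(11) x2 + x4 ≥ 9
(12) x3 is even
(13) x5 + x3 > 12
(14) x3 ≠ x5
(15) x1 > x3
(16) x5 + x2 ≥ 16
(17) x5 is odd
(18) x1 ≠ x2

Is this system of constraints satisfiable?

Take x1 = 11, x2 = 5, x3 = 4, x4 = 5, x5 = 11. Then constraint 6: x1 - x2 = 6; constraint 7: x3 - x1 = -7, and every other listed constraint is also met.

Satisfiable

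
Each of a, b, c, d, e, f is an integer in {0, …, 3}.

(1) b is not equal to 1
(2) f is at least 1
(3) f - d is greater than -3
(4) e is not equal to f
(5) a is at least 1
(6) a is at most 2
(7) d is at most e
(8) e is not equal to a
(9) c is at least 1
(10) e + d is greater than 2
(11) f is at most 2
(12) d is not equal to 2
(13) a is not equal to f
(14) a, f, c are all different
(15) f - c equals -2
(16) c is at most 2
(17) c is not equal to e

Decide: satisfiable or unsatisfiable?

Constraints 2, 5, 6, 9, 11, and 16 confine each of a, f, c to the 2 values {1, 2}.
Constraint 14 requires all 3 of them to be distinct, but only 2 values are available — impossible by the pigeonhole principle.

Unsatisfiable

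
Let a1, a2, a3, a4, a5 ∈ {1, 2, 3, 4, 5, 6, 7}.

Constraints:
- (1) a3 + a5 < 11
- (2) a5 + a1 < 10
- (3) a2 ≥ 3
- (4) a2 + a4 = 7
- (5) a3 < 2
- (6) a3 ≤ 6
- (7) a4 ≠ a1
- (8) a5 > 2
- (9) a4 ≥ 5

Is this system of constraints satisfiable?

Unsatisfiable

From constraint 3: a2 ≥ 3. From constraint 9: a4 ≥ 5. Hence a2 + a4 ≥ 8. But constraint 4 requires a2 + a4 = 7, and 7 < 8. Contradiction.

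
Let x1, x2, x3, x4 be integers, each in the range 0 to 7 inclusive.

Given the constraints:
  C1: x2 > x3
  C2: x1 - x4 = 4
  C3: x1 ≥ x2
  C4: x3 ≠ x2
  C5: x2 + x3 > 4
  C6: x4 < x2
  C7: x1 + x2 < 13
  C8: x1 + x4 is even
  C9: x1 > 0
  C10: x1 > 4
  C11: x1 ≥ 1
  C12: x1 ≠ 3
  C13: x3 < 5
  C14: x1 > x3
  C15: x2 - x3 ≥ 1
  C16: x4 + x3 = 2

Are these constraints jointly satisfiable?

Satisfiable

Take x1 = 5, x2 = 5, x3 = 1, x4 = 1. Then constraint 2: x1 - x4 = 4; constraint 5: x2 + x3 = 6; constraint 7: x1 + x2 = 10, and every other listed constraint is also met.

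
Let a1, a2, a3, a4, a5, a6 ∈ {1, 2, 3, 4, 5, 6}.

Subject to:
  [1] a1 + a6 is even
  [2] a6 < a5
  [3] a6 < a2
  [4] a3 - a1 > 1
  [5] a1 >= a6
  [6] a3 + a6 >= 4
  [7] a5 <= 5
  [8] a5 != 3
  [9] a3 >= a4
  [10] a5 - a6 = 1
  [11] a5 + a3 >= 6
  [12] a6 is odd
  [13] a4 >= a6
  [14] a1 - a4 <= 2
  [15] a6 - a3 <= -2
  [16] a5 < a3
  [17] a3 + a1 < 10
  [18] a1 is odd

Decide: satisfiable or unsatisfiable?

Setting (a1, a2, a3, a4, a5, a6) = (3, 3, 6, 1, 2, 1) satisfies everything: constraint 4: a3 - a1 = 3; constraint 6: a3 + a6 = 7, and the others follow.

Satisfiable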